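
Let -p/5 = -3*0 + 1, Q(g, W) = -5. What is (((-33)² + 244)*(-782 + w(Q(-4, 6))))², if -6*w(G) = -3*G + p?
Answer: 9821222657689/9 ≈ 1.0912e+12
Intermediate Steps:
p = -5 (p = -5*(-3*0 + 1) = -5*(0 + 1) = -5*1 = -5)
w(G) = ⅚ + G/2 (w(G) = -(-3*G - 5)/6 = -(-5 - 3*G)/6 = ⅚ + G/2)
(((-33)² + 244)*(-782 + w(Q(-4, 6))))² = (((-33)² + 244)*(-782 + (⅚ + (½)*(-5))))² = ((1089 + 244)*(-782 + (⅚ - 5/2)))² = (1333*(-782 - 5/3))² = (1333*(-2351/3))² = (-3133883/3)² = 9821222657689/9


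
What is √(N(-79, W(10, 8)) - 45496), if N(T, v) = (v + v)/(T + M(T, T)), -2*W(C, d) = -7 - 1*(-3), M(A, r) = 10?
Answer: 2*I*√54151683/69 ≈ 213.3*I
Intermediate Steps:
W(C, d) = 2 (W(C, d) = -(-7 - 1*(-3))/2 = -(-7 + 3)/2 = -½*(-4) = 2)
N(T, v) = 2*v/(10 + T) (N(T, v) = (v + v)/(T + 10) = (2*v)/(10 + T) = 2*v/(10 + T))
√(N(-79, W(10, 8)) - 45496) = √(2*2/(10 - 79) - 45496) = √(2*2/(-69) - 45496) = √(2*2*(-1/69) - 45496) = √(-4/69 - 45496) = √(-3139228/69) = 2*I*√54151683/69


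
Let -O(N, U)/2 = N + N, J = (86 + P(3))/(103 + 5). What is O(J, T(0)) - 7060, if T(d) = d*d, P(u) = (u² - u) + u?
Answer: -190715/27 ≈ -7063.5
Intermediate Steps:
P(u) = u²
J = 95/108 (J = (86 + 3²)/(103 + 5) = (86 + 9)/108 = 95*(1/108) = 95/108 ≈ 0.87963)
T(d) = d²
O(N, U) = -4*N (O(N, U) = -2*(N + N) = -4*N)
O(J, T(0)) - 7060 = -4*95/108 - 7060 = -95/27 - 7060 = -190715/27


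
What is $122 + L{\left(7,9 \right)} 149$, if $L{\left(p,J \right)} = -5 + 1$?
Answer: $-474$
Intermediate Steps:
$L{\left(p,J \right)} = -4$
$122 + L{\left(7,9 \right)} 149 = 122 - 596 = -474$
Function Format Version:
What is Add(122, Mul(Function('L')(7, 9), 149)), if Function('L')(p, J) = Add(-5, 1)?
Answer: -474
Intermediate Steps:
Function('L')(p, J) = -4
Add(122, Mul(Function('L')(7, 9), 149)) = Add(122, Mul(-4, 149)) = Add(122, -596) = -474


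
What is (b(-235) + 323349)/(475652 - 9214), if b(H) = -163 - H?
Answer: 46203/66634 ≈ 0.69339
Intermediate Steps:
(b(-235) + 323349)/(475652 - 9214) = ((-163 - 1*(-235)) + 323349)/(475652 - 9214) = ((-163 + 235) + 323349)/466438 = (72 + 323349)*(1/466438) = 323421*(1/466438) = 46203/66634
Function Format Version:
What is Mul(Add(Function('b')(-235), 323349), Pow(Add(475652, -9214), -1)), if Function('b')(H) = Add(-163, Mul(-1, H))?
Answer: Rational(46203, 66634) ≈ 0.69339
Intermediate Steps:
Mul(Add(Function('b')(-235), 323349), Pow(Add(475652, -9214), -1)) = Mul(Add(Add(-163, Mul(-1, -235)), 323349), Pow(Add(475652, -9214), -1)) = Mul(Add(Add(-163, 235), 323349), Pow(466438, -1)) = Mul(Add(72, 323349), Rational(1, 466438)) = Mul(323421, Rational(1, 466438)) = Rational(46203, 66634)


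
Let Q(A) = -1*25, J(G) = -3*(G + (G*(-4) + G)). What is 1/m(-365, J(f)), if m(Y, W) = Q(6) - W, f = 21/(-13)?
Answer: -13/199 ≈ -0.065327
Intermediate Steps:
f = -21/13 (f = 21*(-1/13) = -21/13 ≈ -1.6154)
J(G) = 6*G (J(G) = -3*(G + (-4*G + G)) = -3*(G - 3*G) = -(-6)*G = 6*G)
Q(A) = -25
m(Y, W) = -25 - W
1/m(-365, J(f)) = 1/(-25 - 6*(-21)/13) = 1/(-25 - 1*(-126/13)) = 1/(-25 + 126/13) = 1/(-199/13) = -13/199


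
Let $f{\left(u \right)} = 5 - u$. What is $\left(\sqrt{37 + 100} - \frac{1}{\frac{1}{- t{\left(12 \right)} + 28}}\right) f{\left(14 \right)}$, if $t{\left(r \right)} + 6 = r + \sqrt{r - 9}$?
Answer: $198 - 9 \sqrt{3} - 9 \sqrt{137} \approx 77.069$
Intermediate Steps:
$t{\left(r \right)} = -6 + r + \sqrt{-9 + r}$ ($t{\left(r \right)} = -6 + \left(r + \sqrt{r - 9}\right) = -6 + \left(r + \sqrt{-9 + r}\right) = -6 + r + \sqrt{-9 + r}$)
$\left(\sqrt{37 + 100} - \frac{1}{\frac{1}{- t{\left(12 \right)} + 28}}\right) f{\left(14 \right)} = \left(\sqrt{37 + 100} - \frac{1}{\frac{1}{- (-6 + 12 + \sqrt{-9 + 12}) + 28}}\right) \left(5 - 14\right) = \left(\sqrt{137} - \frac{1}{\frac{1}{- (-6 + 12 + \sqrt{3}) + 28}}\right) \left(5 - 14\right) = \left(\sqrt{137} - \frac{1}{\frac{1}{- (6 + \sqrt{3}) + 28}}\right) \left(-9\right) = \left(\sqrt{137} - \frac{1}{\frac{1}{\left(-6 - \sqrt{3}\right) + 28}}\right) \left(-9\right) = \left(\sqrt{137} - \frac{1}{\frac{1}{22 - \sqrt{3}}}\right) \left(-9\right) = \left(\sqrt{137} - \left(22 - \sqrt{3}\right)\right) \left(-9\right) = \left(-22 + \sqrt{3} + \sqrt{137}\right) \left(-9\right) = 198 - 9 \sqrt{3} - 9 \sqrt{137}$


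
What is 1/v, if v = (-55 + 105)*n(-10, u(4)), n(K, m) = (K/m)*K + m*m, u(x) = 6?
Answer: 3/7900 ≈ 0.00037975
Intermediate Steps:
n(K, m) = m² + K²/m (n(K, m) = K²/m + m² = m² + K²/m)
v = 7900/3 (v = (-55 + 105)*(((-10)² + 6³)/6) = 50*((100 + 216)/6) = 50*((⅙)*316) = 50*(158/3) = 7900/3 ≈ 2633.3)
1/v = 1/(7900/3) = 3/7900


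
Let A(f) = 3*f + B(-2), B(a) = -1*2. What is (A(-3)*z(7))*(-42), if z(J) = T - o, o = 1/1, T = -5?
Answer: -2772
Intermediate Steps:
o = 1
B(a) = -2
z(J) = -6 (z(J) = -5 - 1*1 = -5 - 1 = -6)
A(f) = -2 + 3*f (A(f) = 3*f - 2 = -2 + 3*f)
(A(-3)*z(7))*(-42) = ((-2 + 3*(-3))*(-6))*(-42) = ((-2 - 9)*(-6))*(-42) = -11*(-6)*(-42) = 66*(-42) = -2772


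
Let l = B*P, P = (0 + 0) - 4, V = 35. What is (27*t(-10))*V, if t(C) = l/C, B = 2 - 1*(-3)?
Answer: 1890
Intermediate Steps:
B = 5 (B = 2 + 3 = 5)
P = -4 (P = 0 - 4 = -4)
l = -20 (l = 5*(-4) = -20)
t(C) = -20/C
(27*t(-10))*V = (27*(-20/(-10)))*35 = (27*(-20*(-1/10)))*35 = (27*2)*35 = 54*35 = 1890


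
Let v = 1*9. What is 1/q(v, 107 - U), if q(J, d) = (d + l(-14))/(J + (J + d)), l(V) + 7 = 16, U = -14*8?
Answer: 79/76 ≈ 1.0395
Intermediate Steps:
U = -112
l(V) = 9 (l(V) = -7 + 16 = 9)
v = 9
q(J, d) = (9 + d)/(d + 2*J) (q(J, d) = (d + 9)/(J + (J + d)) = (9 + d)/(d + 2*J))
1/q(v, 107 - U) = 1/((9 + (107 - 1*(-112)))/((107 - 1*(-112)) + 2*9)) = 1/((9 + (107 + 112))/((107 + 112) + 18)) = 1/((9 + 219)/(219 + 18)) = 1/(228/237) = 1/((1/237)*228) = 1/(76/79) = 79/76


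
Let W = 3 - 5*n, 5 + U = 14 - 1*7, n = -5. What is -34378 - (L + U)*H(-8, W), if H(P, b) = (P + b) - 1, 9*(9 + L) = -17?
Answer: -307882/9 ≈ -34209.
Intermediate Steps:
U = 2 (U = -5 + (14 - 1*7) = -5 + (14 - 7) = -5 + 7 = 2)
L = -98/9 (L = -9 + (⅑)*(-17) = -9 - 17/9 = -98/9 ≈ -10.889)
W = 28 (W = 3 - 5*(-5) = 3 + 25 = 28)
H(P, b) = -1 + P + b
-34378 - (L + U)*H(-8, W) = -34378 - (-98/9 + 2)*(-1 - 8 + 28) = -34378 - (-80)*19/9 = -34378 - 1*(-1520/9) = -34378 + 1520/9 = -307882/9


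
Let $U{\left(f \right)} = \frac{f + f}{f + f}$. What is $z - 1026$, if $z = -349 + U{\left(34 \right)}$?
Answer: $-1374$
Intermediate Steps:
$U{\left(f \right)} = 1$ ($U{\left(f \right)} = \frac{2 f}{2 f} = 2 f \frac{1}{2 f} = 1$)
$z = -348$ ($z = -349 + 1 = -348$)
$z - 1026 = -348 - 1026 = -1374$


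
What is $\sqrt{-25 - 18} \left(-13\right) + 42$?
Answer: $42 - 13 i \sqrt{43} \approx 42.0 - 85.247 i$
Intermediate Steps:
$\sqrt{-25 - 18} \left(-13\right) + 42 = \sqrt{-43} \left(-13\right) + 42 = i \sqrt{43} \left(-13\right) + 42 = - 13 i \sqrt{43} + 42 = 42 - 13 i \sqrt{43}$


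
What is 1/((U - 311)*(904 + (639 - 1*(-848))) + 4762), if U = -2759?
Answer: -1/7335608 ≈ -1.3632e-7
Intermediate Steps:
1/((U - 311)*(904 + (639 - 1*(-848))) + 4762) = 1/((-2759 - 311)*(904 + (639 - 1*(-848))) + 4762) = 1/(-3070*(904 + (639 + 848)) + 4762) = 1/(-3070*(904 + 1487) + 4762) = 1/(-3070*2391 + 4762) = 1/(-7340370 + 4762) = 1/(-7335608) = -1/7335608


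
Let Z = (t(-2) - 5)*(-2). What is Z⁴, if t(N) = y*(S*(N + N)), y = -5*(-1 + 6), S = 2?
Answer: 23134410000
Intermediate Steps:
y = -25 (y = -5*5 = -25)
t(N) = -100*N (t(N) = -50*(N + N) = -50*2*N = -100*N)
Z = -390 (Z = (-100*(-2) - 5)*(-2) = (200 - 5)*(-2) = 195*(-2) = -390)
Z⁴ = (-390)⁴ = 23134410000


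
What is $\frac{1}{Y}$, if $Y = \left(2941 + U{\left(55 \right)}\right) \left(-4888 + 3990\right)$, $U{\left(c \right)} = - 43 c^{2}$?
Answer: $\frac{1}{114166332} \approx 8.7591 \cdot 10^{-9}$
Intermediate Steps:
$Y = 114166332$ ($Y = \left(2941 - 43 \cdot 55^{2}\right) \left(-4888 + 3990\right) = \left(2941 - 130075\right) \left(-898\right) = \left(-127134\right) \left(-898\right) = 114166332$)
$\frac{1}{Y} = \frac{1}{114166332}$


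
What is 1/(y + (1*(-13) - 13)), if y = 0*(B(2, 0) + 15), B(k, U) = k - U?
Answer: -1/26 ≈ -0.038462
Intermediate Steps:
y = 0 (y = 0*((2 - 1*0) + 15) = 0*((2 + 0) + 15) = 0*(2 + 15) = 0*17 = 0)
1/(y + (1*(-13) - 13)) = 1/(0 + (1*(-13) - 13)) = 1/(0 + (-13 - 13)) = 1/(0 - 26) = 1/(-26) = -1/26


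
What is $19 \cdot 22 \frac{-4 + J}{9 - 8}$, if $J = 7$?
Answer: $1254$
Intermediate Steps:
$19 \cdot 22 \frac{-4 + J}{9 - 8} = 19 \cdot 22 \frac{-4 + 7}{9 - 8} = 418 \cdot \frac{3}{1} = 418 \cdot 3 \cdot 1 = 418 \cdot 3 = 1254$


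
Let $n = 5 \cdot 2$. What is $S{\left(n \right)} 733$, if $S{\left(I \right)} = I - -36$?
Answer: $33718$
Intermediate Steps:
$n = 10$
$S{\left(I \right)} = 36 + I$ ($S{\left(I \right)} = I + 36 = 36 + I$)
$S{\left(n \right)} 733 = \left(36 + 10\right) 733 = 46 \cdot 733 = 33718$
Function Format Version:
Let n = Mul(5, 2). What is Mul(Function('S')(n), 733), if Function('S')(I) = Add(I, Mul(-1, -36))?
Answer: 33718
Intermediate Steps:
n = 10
Function('S')(I) = Add(36, I) (Function('S')(I) = Add(I, 36) = Add(36, I))
Mul(Function('S')(n), 733) = Mul(Add(36, 10), 733) = Mul(46, 733) = 33718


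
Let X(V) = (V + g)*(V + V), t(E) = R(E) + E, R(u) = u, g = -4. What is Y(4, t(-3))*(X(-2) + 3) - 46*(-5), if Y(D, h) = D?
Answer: 338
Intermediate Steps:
t(E) = 2*E (t(E) = E + E = 2*E)
X(V) = 2*V*(-4 + V) (X(V) = (V - 4)*(V + V) = (-4 + V)*(2*V) = 2*V*(-4 + V))
Y(4, t(-3))*(X(-2) + 3) - 46*(-5) = 4*(2*(-2)*(-4 - 2) + 3) - 46*(-5) = 4*(2*(-2)*(-6) + 3) + 230 = 4*(24 + 3) + 230 = 4*27 + 230 = 108 + 230 = 338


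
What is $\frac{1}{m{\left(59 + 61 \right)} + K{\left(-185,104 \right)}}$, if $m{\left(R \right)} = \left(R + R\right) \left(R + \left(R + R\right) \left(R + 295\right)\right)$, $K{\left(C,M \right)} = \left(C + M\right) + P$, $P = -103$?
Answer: $\frac{1}{23932616} \approx 4.1784 \cdot 10^{-8}$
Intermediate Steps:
$K{\left(C,M \right)} = -103 + C + M$ ($K{\left(C,M \right)} = \left(C + M\right) - 103 = -103 + C + M$)
$m{\left(R \right)} = 2 R \left(R + 2 R \left(295 + R\right)\right)$
$\frac{1}{m{\left(59 + 61 \right)} + K{\left(-185,104 \right)}} = \frac{1}{\left(59 + 61\right)^{2} \left(1182 + 4 \left(59 + 61\right)\right) - 184} = \frac{1}{120^{2} \left(1182 + 4 \cdot 120\right) - 184} = \frac{1}{14400 \left(1182 + 480\right) - 184} = \frac{1}{14400 \cdot 1662 - 184} = \frac{1}{23932800 - 184} = \frac{1}{23932616}$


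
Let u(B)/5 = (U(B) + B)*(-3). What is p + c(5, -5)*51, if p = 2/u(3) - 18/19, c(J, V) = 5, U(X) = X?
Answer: 217196/855 ≈ 254.03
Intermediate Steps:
u(B) = -30*B (u(B) = 5*((B + B)*(-3)) = 5*((2*B)*(-3)) = 5*(-6*B) = -30*B)
p = -829/855 (p = 2/((-30*3)) - 18/19 = 2/(-90) - 18*1/19 = 2*(-1/90) - 18/19 = -1/45 - 18/19 = -829/855 ≈ -0.96959)
p + c(5, -5)*51 = -829/855 + 5*51 = -829/855 + 255 = 217196/855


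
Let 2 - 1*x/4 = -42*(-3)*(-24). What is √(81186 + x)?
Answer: √93290 ≈ 305.43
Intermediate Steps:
x = 12104 (x = 8 - 4*(-42*(-3))*(-24) = 8 - 504*(-24) = 8 - 4*(-3024) = 8 + 12096 = 12104)
√(81186 + x) = √(81186 + 12104) = √93290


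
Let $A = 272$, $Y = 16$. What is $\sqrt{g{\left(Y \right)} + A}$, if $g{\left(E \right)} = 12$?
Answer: $2 \sqrt{71} \approx 16.852$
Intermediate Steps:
$\sqrt{g{\left(Y \right)} + A} = \sqrt{12 + 272} = \sqrt{284} = 2 \sqrt{71}$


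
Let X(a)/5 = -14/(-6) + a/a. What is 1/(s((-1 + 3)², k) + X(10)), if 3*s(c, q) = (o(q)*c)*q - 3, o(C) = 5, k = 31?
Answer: 3/667 ≈ 0.0044978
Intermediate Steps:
s(c, q) = -1 + 5*c*q/3 (s(c, q) = ((5*c)*q - 3)/3 = (5*c*q - 3)/3 = (-3 + 5*c*q)/3 = -1 + 5*c*q/3)
X(a) = 50/3 (X(a) = 5*(-14/(-6) + a/a) = 5*(-14*(-⅙) + 1) = 5*(7/3 + 1) = 5*(10/3) = 50/3)
1/(s((-1 + 3)², k) + X(10)) = 1/((-1 + (5/3)*(-1 + 3)²*31) + 50/3) = 1/((-1 + (5/3)*2²*31) + 50/3) = 1/((-1 + (5/3)*4*31) + 50/3) = 1/((-1 + 620/3) + 50/3) = 1/(617/3 + 50/3) = 1/(667/3) = 3/667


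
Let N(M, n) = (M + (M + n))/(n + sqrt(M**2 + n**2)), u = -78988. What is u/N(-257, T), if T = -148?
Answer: -5845112/331 + 39494*sqrt(87953)/331 ≈ 17727.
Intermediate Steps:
N(M, n) = (n + 2*M)/(n + sqrt(M**2 + n**2))
u/N(-257, T) = -78988*(-148 + sqrt((-257)**2 + (-148)**2))/(-148 + 2*(-257)) = -78988*(-148 + sqrt(66049 + 21904))/(-148 - 514) = -(5845112/331 - 39494*sqrt(87953)/331) = -78988*(74/331 - sqrt(87953)/662) = -5845112/331 + 39494*sqrt(87953)/331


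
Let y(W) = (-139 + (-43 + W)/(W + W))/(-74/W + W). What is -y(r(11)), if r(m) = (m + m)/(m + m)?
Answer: -160/73 ≈ -2.1918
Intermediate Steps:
r(m) = 1 (r(m) = (2*m)/((2*m)) = (2*m)*(1/(2*m)) = 1)
y(W) = (-139 + (-43 + W)/(2*W))/(W - 74/W) (y(W) = (-139 + (-43 + W)/((2*W)))/(W - 74/W) = (-139 + (-43 + W)*(1/(2*W)))/(W - 74/W) = (-139 + (-43 + W)/(2*W))/(W - 74/W))
-y(r(11)) = -(-43 - 277*1)/(2*(-74 + 1²)) = -(-43 - 277)/(2*(-74 + 1)) = -(-320)/(2*(-73)) = -(-1)*(-320)/(2*73) = -1*160/73 = -160/73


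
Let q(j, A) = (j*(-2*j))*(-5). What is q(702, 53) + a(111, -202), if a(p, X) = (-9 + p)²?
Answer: 4938444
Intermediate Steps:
q(j, A) = 10*j² (q(j, A) = -2*j²*(-5) = 10*j²)
q(702, 53) + a(111, -202) = 10*702² + (-9 + 111)² = 10*492804 + 102² = 4928040 + 10404 = 4938444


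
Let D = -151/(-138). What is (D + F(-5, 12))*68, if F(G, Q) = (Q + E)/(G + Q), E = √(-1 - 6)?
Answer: 92242/483 + 68*I*√7/7 ≈ 190.98 + 25.702*I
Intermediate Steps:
E = I*√7 (E = √(-7) = I*√7 ≈ 2.6458*I)
F(G, Q) = (Q + I*√7)/(G + Q)
D = 151/138 (D = -151*(-1/138) = 151/138 ≈ 1.0942)
(D + F(-5, 12))*68 = (151/138 + (12 + I*√7)/(-5 + 12))*68 = (151/138 + (12 + I*√7)/7)*68 = (151/138 + (12/7 + I*√7/7))*68 = (2713/966 + I*√7/7)*68 = 92242/483 + 68*I*√7/7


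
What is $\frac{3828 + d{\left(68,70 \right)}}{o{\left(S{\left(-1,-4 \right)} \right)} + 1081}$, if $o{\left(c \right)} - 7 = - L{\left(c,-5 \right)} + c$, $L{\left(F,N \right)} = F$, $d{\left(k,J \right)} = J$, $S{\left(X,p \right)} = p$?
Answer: $\frac{1949}{544} \approx 3.5827$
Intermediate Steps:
$o{\left(c \right)} = 7$ ($o{\left(c \right)} = 7 + \left(- c + c\right) = 7 + 0 = 7$)
$\frac{3828 + d{\left(68,70 \right)}}{o{\left(S{\left(-1,-4 \right)} \right)} + 1081} = \frac{3828 + 70}{7 + 1081} = \frac{3898}{1088} = 3898 \cdot \frac{1}{1088} = \frac{1949}{544}$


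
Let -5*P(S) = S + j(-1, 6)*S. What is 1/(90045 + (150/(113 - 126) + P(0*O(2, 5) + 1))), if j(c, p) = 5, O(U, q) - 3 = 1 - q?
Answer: 65/5852097 ≈ 1.1107e-5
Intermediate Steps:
O(U, q) = 4 - q (O(U, q) = 3 + (1 - q) = 4 - q)
P(S) = -6*S/5 (P(S) = -(S + 5*S)/5 = -6*S/5)
1/(90045 + (150/(113 - 126) + P(0*O(2, 5) + 1))) = 1/(90045 + (150/(113 - 126) - 6*(0*(4 - 1*5) + 1)/5)) = 1/(90045 + (150/(-13) - 6*(0*(4 - 5) + 1)/5)) = 1/(90045 + (-1/13*150 - 6*(0*(-1) + 1)/5)) = 1/(90045 + (-150/13 - 6*(0 + 1)/5)) = 1/(90045 + (-150/13 - 6/5*1)) = 1/(90045 + (-150/13 - 6/5)) = 1/(90045 - 828/65) = 1/(5852097/65) = 65/5852097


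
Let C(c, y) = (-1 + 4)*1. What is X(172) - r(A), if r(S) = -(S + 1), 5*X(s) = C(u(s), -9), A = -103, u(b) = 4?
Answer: -507/5 ≈ -101.40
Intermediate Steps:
C(c, y) = 3 (C(c, y) = 3*1 = 3)
X(s) = ⅗ (X(s) = (⅕)*3 = ⅗)
r(S) = -1 - S (r(S) = -(1 + S) = -1 - S)
X(172) - r(A) = ⅗ - (-1 - 1*(-103)) = ⅗ - (-1 + 103) = ⅗ - 1*102 = ⅗ - 102 = -507/5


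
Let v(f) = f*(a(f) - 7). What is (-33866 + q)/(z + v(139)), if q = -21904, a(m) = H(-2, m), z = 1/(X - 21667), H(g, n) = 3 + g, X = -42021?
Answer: 3551879760/53115793 ≈ 66.870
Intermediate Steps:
z = -1/63688 (z = 1/(-42021 - 21667) = 1/(-63688) = -1/63688 ≈ -1.5702e-5)
a(m) = 1 (a(m) = 3 - 2 = 1)
v(f) = -6*f (v(f) = f*(1 - 7) = f*(-6) = -6*f)
(-33866 + q)/(z + v(139)) = (-33866 - 21904)/(-1/63688 - 6*139) = -55770/(-1/63688 - 834) = -55770/(-53115793/63688) = -55770*(-63688/53115793) = 3551879760/53115793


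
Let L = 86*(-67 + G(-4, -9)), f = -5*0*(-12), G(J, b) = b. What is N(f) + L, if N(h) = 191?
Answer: -6345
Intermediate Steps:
f = 0 (f = 0*(-12) = 0)
L = -6536 (L = 86*(-67 - 9) = 86*(-76) = -6536)
N(f) + L = 191 - 6536 = -6345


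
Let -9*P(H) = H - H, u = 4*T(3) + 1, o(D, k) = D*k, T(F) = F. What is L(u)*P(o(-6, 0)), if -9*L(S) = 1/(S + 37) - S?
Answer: 0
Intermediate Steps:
u = 13 (u = 4*3 + 1 = 12 + 1 = 13)
P(H) = 0 (P(H) = -(H - H)/9 = -⅑*0 = 0)
L(S) = -1/(9*(37 + S)) + S/9 (L(S) = -(1/(S + 37) - S)/9 = -(1/(37 + S) - S)/9 = -1/(9*(37 + S)) + S/9)
L(u)*P(o(-6, 0)) = ((-1 + 13² + 37*13)/(9*(37 + 13)))*0 = ((⅑)*(-1 + 169 + 481)/50)*0 = ((⅑)*(1/50)*649)*0 = (649/450)*0 = 0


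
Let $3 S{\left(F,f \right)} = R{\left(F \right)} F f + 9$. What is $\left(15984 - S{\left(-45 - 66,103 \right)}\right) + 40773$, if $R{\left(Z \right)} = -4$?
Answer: $41510$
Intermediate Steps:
$S{\left(F,f \right)} = 3 - \frac{4 F f}{3}$ ($S{\left(F,f \right)} = \frac{- 4 F f + 9}{3} = \frac{9 - 4 F f}{3} = 3 - \frac{4 F f}{3}$)
$\left(15984 - S{\left(-45 - 66,103 \right)}\right) + 40773 = \left(15984 - \left(3 - \frac{4}{3} \left(-45 - 66\right) 103\right)\right) + 40773 = \left(15984 - \left(3 - \left(-148\right) 103\right)\right) + 40773 = \left(15984 - \left(3 + 15244\right)\right) + 40773 = \left(15984 - 15247\right) + 40773 = 737 + 40773 = 41510$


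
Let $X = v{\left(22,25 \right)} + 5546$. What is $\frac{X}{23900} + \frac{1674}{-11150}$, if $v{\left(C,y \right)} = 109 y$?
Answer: $\frac{1044261}{5329700} \approx 0.19593$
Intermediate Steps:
$X = 8271$ ($X = 109 \cdot 25 + 5546 = 2725 + 5546 = 8271$)
$\frac{X}{23900} + \frac{1674}{-11150} = \frac{8271}{23900} + \frac{1674}{-11150} = 8271 \cdot \frac{1}{23900} + 1674 \left(- \frac{1}{11150}\right) = \frac{8271}{23900} - \frac{837}{5575} = \frac{1044261}{5329700}$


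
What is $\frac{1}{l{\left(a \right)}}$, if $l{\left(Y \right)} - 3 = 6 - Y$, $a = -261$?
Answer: $\frac{1}{270} \approx 0.0037037$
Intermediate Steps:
$l{\left(Y \right)} = 9 - Y$ ($l{\left(Y \right)} = 3 - \left(-6 + Y\right) = 9 - Y$)
$\frac{1}{l{\left(a \right)}} = \frac{1}{9 - -261} = \frac{1}{9 + 261} = \frac{1}{270}$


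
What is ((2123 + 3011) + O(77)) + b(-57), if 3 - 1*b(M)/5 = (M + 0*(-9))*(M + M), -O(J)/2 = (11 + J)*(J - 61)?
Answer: -30157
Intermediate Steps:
O(J) = -2*(-61 + J)*(11 + J) (O(J) = -2*(11 + J)*(J - 61) = -2*(11 + J)*(-61 + J) = -2*(-61 + J)*(11 + J))
b(M) = 15 - 10*M**2 (b(M) = 15 - 5*(M + 0*(-9))*(M + M) = 15 - 5*(M + 0)*2*M = 15 - 5*M*2*M = 15 - 10*M**2)
((2123 + 3011) + O(77)) + b(-57) = ((2123 + 3011) + (1342 - 2*77**2 + 100*77)) + (15 - 10*(-57)**2) = (5134 + (1342 - 2*5929 + 7700)) + (15 - 10*3249) = (5134 + (1342 - 11858 + 7700)) + (15 - 32490) = (5134 - 2816) - 32475 = 2318 - 32475 = -30157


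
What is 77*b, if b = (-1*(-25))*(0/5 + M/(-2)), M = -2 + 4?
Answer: -1925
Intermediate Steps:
M = 2
b = -25 (b = (-1*(-25))*(0/5 + 2/(-2)) = 25*(0*(⅕) + 2*(-½)) = 25*(0 - 1) = 25*(-1) = -25)
77*b = 77*(-25) = -1925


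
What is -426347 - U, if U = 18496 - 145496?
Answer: -299347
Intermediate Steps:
U = -127000
-426347 - U = -426347 - 1*(-127000) = -426347 + 127000 = -299347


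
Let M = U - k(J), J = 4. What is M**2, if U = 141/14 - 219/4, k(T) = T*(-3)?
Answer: 837225/784 ≈ 1067.9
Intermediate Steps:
k(T) = -3*T
U = -1251/28 (U = 141*(1/14) - 219*1/4 = 141/14 - 219/4 = -1251/28 ≈ -44.679)
M = -915/28 (M = -1251/28 - (-3)*4 = -1251/28 - 1*(-12) = -1251/28 + 12 = -915/28 ≈ -32.679)
M**2 = (-915/28)**2 = 837225/784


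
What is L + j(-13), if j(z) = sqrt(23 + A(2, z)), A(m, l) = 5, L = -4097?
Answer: -4097 + 2*sqrt(7) ≈ -4091.7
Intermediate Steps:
j(z) = 2*sqrt(7) (j(z) = sqrt(23 + 5) = sqrt(28) = 2*sqrt(7))
L + j(-13) = -4097 + 2*sqrt(7)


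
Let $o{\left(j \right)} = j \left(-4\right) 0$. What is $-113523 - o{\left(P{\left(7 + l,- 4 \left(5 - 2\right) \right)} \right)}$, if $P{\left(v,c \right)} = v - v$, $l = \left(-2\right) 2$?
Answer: $-113523$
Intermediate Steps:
$l = -4$
$P{\left(v,c \right)} = 0$
$o{\left(j \right)} = 0$ ($o{\left(j \right)} = - 4 j 0 = 0$)
$-113523 - o{\left(P{\left(7 + l,- 4 \left(5 - 2\right) \right)} \right)} = -113523 - 0 = -113523 + 0 = -113523$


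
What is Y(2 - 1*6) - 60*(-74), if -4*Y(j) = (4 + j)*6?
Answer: 4440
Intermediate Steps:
Y(j) = -6 - 3*j/2 (Y(j) = -(4 + j)*6/4 = -(24 + 6*j)/4 = -6 - 3*j/2)
Y(2 - 1*6) - 60*(-74) = (-6 - 3*(2 - 1*6)/2) - 60*(-74) = (-6 - 3*(2 - 6)/2) + 4440 = (-6 - 3/2*(-4)) + 4440 = (-6 + 6) + 4440 = 0 + 4440 = 4440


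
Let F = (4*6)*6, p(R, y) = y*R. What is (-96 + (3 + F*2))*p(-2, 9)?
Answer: -3510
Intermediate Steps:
p(R, y) = R*y
F = 144 (F = 24*6 = 144)
(-96 + (3 + F*2))*p(-2, 9) = (-96 + (3 + 144*2))*(-2*9) = (-96 + (3 + 288))*(-18) = (-96 + 291)*(-18) = 195*(-18) = -3510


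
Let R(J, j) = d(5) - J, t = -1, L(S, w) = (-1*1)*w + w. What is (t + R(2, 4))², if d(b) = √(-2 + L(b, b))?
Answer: (3 - I*√2)² ≈ 7.0 - 8.4853*I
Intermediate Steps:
L(S, w) = 0 (L(S, w) = -w + w = 0)
d(b) = I*√2 (d(b) = √(-2 + 0) = √(-2) = I*√2)
R(J, j) = -J + I*√2 (R(J, j) = I*√2 - J = -J + I*√2)
(t + R(2, 4))² = (-1 + (-1*2 + I*√2))² = (-1 + (-2 + I*√2))² = (-3 + I*√2)²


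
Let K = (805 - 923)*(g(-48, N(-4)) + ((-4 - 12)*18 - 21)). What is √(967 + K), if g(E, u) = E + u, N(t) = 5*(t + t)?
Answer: √47813 ≈ 218.66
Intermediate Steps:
N(t) = 10*t (N(t) = 5*(2*t) = 10*t)
K = 46846 (K = (805 - 923)*((-48 + 10*(-4)) + ((-4 - 12)*18 - 21)) = -118*((-48 - 40) + (-16*18 - 21)) = -118*(-88 + (-288 - 21)) = -118*(-88 - 309) = -118*(-397) = 46846)
√(967 + K) = √(967 + 46846) = √47813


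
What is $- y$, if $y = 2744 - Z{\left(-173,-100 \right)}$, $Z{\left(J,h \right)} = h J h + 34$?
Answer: $-1732710$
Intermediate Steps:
$Z{\left(J,h \right)} = 34 + J h^{2}$ ($Z{\left(J,h \right)} = J h h + 34 = J h^{2} + 34 = 34 + J h^{2}$)
$y = 1732710$ ($y = 2744 - \left(34 - 173 \left(-100\right)^{2}\right) = 2744 - \left(34 - 1730000\right) = 2744 - -1729966 = 2744 + 1729966 = 1732710$)
$- y = \left(-1\right) 1732710 = -1732710$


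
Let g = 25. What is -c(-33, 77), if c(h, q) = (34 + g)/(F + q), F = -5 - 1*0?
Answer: -59/72 ≈ -0.81944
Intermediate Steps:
F = -5 (F = -5 + 0 = -5)
c(h, q) = 59/(-5 + q) (c(h, q) = (34 + 25)/(-5 + q) = 59/(-5 + q))
-c(-33, 77) = -59/(-5 + 77) = -59/72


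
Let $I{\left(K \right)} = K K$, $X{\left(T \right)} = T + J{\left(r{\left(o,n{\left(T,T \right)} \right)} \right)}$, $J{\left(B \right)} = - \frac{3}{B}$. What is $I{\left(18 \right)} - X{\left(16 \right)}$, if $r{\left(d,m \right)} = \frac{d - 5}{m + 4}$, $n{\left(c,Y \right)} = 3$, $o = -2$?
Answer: $305$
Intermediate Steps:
$r{\left(d,m \right)} = \frac{-5 + d}{4 + m}$
$X{\left(T \right)} = 3 + T$ ($X{\left(T \right)} = T - \frac{3}{\frac{1}{4 + 3} \left(-5 - 2\right)} = T - \frac{3}{\frac{1}{7} \left(-7\right)} = T - \frac{3}{-1} = T - -3 = T + 3 = 3 + T$)
$I{\left(K \right)} = K^{2}$
$I{\left(18 \right)} - X{\left(16 \right)} = 18^{2} - \left(3 + 16\right) = 324 - 19 = 305$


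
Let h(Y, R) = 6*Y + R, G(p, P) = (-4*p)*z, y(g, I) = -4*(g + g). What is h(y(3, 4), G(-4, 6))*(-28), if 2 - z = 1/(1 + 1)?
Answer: 3360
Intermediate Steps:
z = 3/2 (z = 2 - 1/(1 + 1) = 2 - 1/2 = 2 - 1*½ = 2 - ½ = 3/2 ≈ 1.5000)
y(g, I) = -8*g
G(p, P) = -6*p (G(p, P) = -4*p*(3/2) = -6*p)
h(Y, R) = R + 6*Y
h(y(3, 4), G(-4, 6))*(-28) = (-6*(-4) + 6*(-8*3))*(-28) = (24 + 6*(-24))*(-28) = (24 - 144)*(-28) = -120*(-28) = 3360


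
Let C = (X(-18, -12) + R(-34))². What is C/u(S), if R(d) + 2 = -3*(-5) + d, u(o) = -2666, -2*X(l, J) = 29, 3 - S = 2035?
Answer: -5041/10664 ≈ -0.47271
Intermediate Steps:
S = -2032 (S = 3 - 1*2035 = 3 - 2035 = -2032)
X(l, J) = -29/2 (X(l, J) = -½*29 = -29/2)
R(d) = 13 + d (R(d) = -2 + (-3*(-5) + d) = -2 + (15 + d) = 13 + d)
C = 5041/4 (C = (-29/2 + (13 - 34))² = (-29/2 - 21)² = (-71/2)² = 5041/4 ≈ 1260.3)
C/u(S) = (5041/4)/(-2666) = (5041/4)*(-1/2666) = -5041/10664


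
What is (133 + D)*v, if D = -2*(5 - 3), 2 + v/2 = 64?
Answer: 15996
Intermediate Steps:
v = 124 (v = -4 + 2*64 = -4 + 128 = 124)
D = -4 (D = -2*2 = -4)
(133 + D)*v = (133 - 4)*124 = 129*124 = 15996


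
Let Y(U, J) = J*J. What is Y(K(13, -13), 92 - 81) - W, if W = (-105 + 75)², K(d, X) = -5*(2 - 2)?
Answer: -779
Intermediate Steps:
K(d, X) = 0 (K(d, X) = -5*0 = 0)
Y(U, J) = J²
W = 900 (W = (-30)² = 900)
Y(K(13, -13), 92 - 81) - W = (92 - 81)² - 1*900 = 11² - 900 = 121 - 900 = -779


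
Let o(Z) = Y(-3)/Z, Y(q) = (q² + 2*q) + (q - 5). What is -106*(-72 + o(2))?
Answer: 7897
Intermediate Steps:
Y(q) = -5 + q² + 3*q (Y(q) = (q² + 2*q) + (-5 + q) = -5 + q² + 3*q)
o(Z) = -5/Z (o(Z) = (-5 + (-3)² + 3*(-3))/Z = (-5 + 9 - 9)/Z = -5/Z)
-106*(-72 + o(2)) = -106*(-72 - 5/2) = -106*(-149/2) = 7897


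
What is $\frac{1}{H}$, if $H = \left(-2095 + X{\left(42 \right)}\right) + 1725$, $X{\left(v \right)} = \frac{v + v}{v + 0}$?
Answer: $- \frac{1}{368} \approx -0.0027174$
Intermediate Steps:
$X{\left(v \right)} = 2$ ($X{\left(v \right)} = \frac{2 v}{v} = 2$)
$H = -368$ ($H = \left(-2095 + 2\right) + 1725 = -2093 + 1725 = -368$)
$\frac{1}{H} = \frac{1}{-368} = - \frac{1}{368}$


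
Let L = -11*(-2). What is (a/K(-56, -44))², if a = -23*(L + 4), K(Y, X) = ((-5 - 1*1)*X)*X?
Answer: 89401/33732864 ≈ 0.0026503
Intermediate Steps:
L = 22
K(Y, X) = -6*X² (K(Y, X) = ((-5 - 1)*X)*X = (-6*X)*X = -6*X²)
a = -598 (a = -23*(22 + 4) = -23*26 = -598)
(a/K(-56, -44))² = (-598/((-6*(-44)²)))² = (-598/((-6*1936)))² = (-598/(-11616))² = (-598*(-1/11616))² = (299/5808)² = 89401/33732864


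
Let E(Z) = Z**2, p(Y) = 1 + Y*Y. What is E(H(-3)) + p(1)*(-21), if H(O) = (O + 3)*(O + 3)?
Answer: -42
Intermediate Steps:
p(Y) = 1 + Y**2
H(O) = (3 + O)**2 (H(O) = (3 + O)*(3 + O) = (3 + O)**2)
E(H(-3)) + p(1)*(-21) = ((3 - 3)**2)**2 + (1 + 1**2)*(-21) = (0**2)**2 + (1 + 1)*(-21) = 0**2 + 2*(-21) = 0 - 42 = -42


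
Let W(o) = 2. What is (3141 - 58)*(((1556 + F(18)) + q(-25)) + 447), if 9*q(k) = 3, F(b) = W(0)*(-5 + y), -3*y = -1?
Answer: 6147502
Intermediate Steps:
y = ⅓ (y = -⅓*(-1) = ⅓ ≈ 0.33333)
F(b) = -28/3 (F(b) = 2*(-5 + ⅓) = 2*(-14/3) = -28/3)
q(k) = ⅓ (q(k) = (⅑)*3 = ⅓)
(3141 - 58)*(((1556 + F(18)) + q(-25)) + 447) = (3141 - 58)*(((1556 - 28/3) + ⅓) + 447) = 3083*((4640/3 + ⅓) + 447) = 3083*(1547 + 447) = 3083*1994 = 6147502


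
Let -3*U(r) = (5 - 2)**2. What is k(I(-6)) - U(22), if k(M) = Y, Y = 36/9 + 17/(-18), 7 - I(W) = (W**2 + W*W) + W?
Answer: 109/18 ≈ 6.0556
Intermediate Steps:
I(W) = 7 - W - 2*W**2 (I(W) = 7 - ((W**2 + W*W) + W) = 7 - ((W**2 + W**2) + W) = 7 - (2*W**2 + W) = 7 - (W + 2*W**2) = 7 + (-W - 2*W**2) = 7 - W - 2*W**2)
Y = 55/18 (Y = 36*(1/9) + 17*(-1/18) = 4 - 17/18 = 55/18 ≈ 3.0556)
U(r) = -3 (U(r) = -(5 - 2)**2/3 = -1/3*3**2 = -1/3*9 = -3)
k(M) = 55/18
k(I(-6)) - U(22) = 55/18 - 1*(-3) = 55/18 + 3 = 109/18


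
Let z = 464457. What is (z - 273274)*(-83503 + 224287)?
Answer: 26915507472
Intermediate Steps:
(z - 273274)*(-83503 + 224287) = (464457 - 273274)*(-83503 + 224287) = 191183*140784 = 26915507472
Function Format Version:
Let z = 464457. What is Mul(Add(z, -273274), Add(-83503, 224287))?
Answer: 26915507472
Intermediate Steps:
Mul(Add(z, -273274), Add(-83503, 224287)) = Mul(Add(464457, -273274), Add(-83503, 224287)) = Mul(191183, 140784) = 26915507472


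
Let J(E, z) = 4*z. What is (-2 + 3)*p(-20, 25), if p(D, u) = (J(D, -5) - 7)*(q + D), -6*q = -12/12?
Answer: 1071/2 ≈ 535.50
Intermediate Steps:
q = ⅙ (q = -(-2)/12 = -⅙*(-1) = ⅙ ≈ 0.16667)
p(D, u) = -9/2 - 27*D (p(D, u) = (4*(-5) - 7)*(⅙ + D) = (-20 - 7)*(⅙ + D) = -27*(⅙ + D) = -9/2 - 27*D)
(-2 + 3)*p(-20, 25) = (-2 + 3)*(-9/2 - 27*(-20)) = 1*(-9/2 + 540) = 1*(1071/2) = 1071/2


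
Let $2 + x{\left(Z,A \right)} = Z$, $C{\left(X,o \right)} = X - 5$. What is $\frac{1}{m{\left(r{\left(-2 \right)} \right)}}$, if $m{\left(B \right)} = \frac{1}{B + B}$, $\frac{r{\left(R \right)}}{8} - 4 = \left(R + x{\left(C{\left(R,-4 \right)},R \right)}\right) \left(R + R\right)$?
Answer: $768$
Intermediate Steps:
$C{\left(X,o \right)} = -5 + X$ ($C{\left(X,o \right)} = X - 5 = -5 + X$)
$x{\left(Z,A \right)} = -2 + Z$
$r{\left(R \right)} = 32 + 16 R \left(-7 + 2 R\right)$ ($r{\left(R \right)} = 32 + 8 \left(R + \left(-2 + \left(-5 + R\right)\right)\right) \left(R + R\right) = 32 + 8 \left(R + \left(-7 + R\right)\right) 2 R = 32 + 8 \left(-7 + 2 R\right) 2 R = 32 + 8 \cdot 2 R \left(-7 + 2 R\right) = 32 + 16 R \left(-7 + 2 R\right)$)
$m{\left(B \right)} = \frac{1}{2 B}$
$\frac{1}{m{\left(r{\left(-2 \right)} \right)}} = \frac{1}{\frac{1}{2} \frac{1}{32 - -224 + 32 \left(-2\right)^{2}}} = \frac{1}{\frac{1}{2} \frac{1}{32 + 224 + 32 \cdot 4}} = \frac{1}{\frac{1}{2} \frac{1}{32 + 224 + 128}} = \frac{1}{\frac{1}{2} \cdot \frac{1}{384}} = \frac{1}{\frac{1}{768}} = 768$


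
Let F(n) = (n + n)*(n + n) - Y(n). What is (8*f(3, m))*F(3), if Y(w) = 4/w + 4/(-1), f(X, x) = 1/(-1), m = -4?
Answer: -928/3 ≈ -309.33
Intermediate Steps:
f(X, x) = -1
Y(w) = -4 + 4/w (Y(w) = 4/w + 4*(-1) = 4/w - 4 = -4 + 4/w)
F(n) = 4 - 4/n + 4*n**2 (F(n) = (n + n)*(n + n) - (-4 + 4/n) = (2*n)*(2*n) + (4 - 4/n) = 4*n**2 + (4 - 4/n) = 4 - 4/n + 4*n**2)
(8*f(3, m))*F(3) = (8*(-1))*(4 - 4/3 + 4*3**2) = -8*(4 - 4*1/3 + 4*9) = -8*(4 - 4/3 + 36) = -8*116/3 = -928/3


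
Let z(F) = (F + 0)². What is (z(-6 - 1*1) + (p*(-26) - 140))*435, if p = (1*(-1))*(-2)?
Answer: -62205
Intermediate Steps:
p = 2 (p = -1*(-2) = 2)
z(F) = F²
(z(-6 - 1*1) + (p*(-26) - 140))*435 = ((-6 - 1*1)² + (2*(-26) - 140))*435 = ((-6 - 1)² + (-52 - 140))*435 = ((-7)² - 192)*435 = (49 - 192)*435 = -143*435 = -62205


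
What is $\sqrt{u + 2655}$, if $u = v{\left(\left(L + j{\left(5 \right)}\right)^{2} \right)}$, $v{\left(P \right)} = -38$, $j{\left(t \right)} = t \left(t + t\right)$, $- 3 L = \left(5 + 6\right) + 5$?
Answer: $\sqrt{2617} \approx 51.157$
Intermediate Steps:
$L = - \frac{16}{3}$ ($L = - \frac{\left(5 + 6\right) + 5}{3} = - \frac{11 + 5}{3} = \left(- \frac{1}{3}\right) 16 = - \frac{16}{3} \approx -5.3333$)
$j{\left(t \right)} = 2 t^{2}$ ($j{\left(t \right)} = t 2 t = 2 t^{2}$)
$u = -38$
$\sqrt{u + 2655} = \sqrt{-38 + 2655} = \sqrt{2617}$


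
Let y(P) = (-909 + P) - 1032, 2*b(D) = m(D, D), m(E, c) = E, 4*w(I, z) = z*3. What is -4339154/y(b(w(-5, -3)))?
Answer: 34713232/15537 ≈ 2234.2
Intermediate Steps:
w(I, z) = 3*z/4 (w(I, z) = (z*3)/4 = (3*z)/4 = 3*z/4)
b(D) = D/2
y(P) = -1941 + P
-4339154/y(b(w(-5, -3))) = -4339154/(-1941 + ((¾)*(-3))/2) = -4339154/(-1941 + (½)*(-9/4)) = -4339154/(-1941 - 9/8) = -4339154/(-15537/8) = -4339154*(-8/15537) = 34713232/15537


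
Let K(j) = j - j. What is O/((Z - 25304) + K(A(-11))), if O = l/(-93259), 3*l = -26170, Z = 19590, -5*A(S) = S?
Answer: -13085/799322889 ≈ -1.6370e-5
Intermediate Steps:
A(S) = -S/5
K(j) = 0
l = -26170/3 (l = (1/3)*(-26170) = -26170/3 ≈ -8723.3)
O = 26170/279777 (O = -26170/3/(-93259) = -26170/3*(-1/93259) = 26170/279777 ≈ 0.093539)
O/((Z - 25304) + K(A(-11))) = 26170/(279777*((19590 - 25304) + 0)) = 26170/(279777*(-5714 + 0)) = (26170/279777)/(-5714) = (26170/279777)*(-1/5714) = -13085/799322889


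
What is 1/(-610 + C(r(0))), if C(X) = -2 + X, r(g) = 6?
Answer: -1/606 ≈ -0.0016502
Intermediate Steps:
1/(-610 + C(r(0))) = 1/(-610 + (-2 + 6)) = 1/(-610 + 4) = 1/(-606) = -1/606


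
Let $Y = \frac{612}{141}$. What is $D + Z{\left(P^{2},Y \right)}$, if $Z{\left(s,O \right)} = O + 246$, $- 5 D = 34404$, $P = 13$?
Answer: $- \frac{1558158}{235} \approx -6630.5$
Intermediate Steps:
$D = - \frac{34404}{5}$ ($D = \left(- \frac{1}{5}\right) 34404 = - \frac{34404}{5} \approx -6880.8$)
$Y = \frac{204}{47}$ ($Y = 612 \cdot \frac{1}{141} = \frac{204}{47} \approx 4.3404$)
$Z{\left(s,O \right)} = 246 + O$
$D + Z{\left(P^{2},Y \right)} = - \frac{34404}{5} + \left(246 + \frac{204}{47}\right) = - \frac{34404}{5} + \frac{11766}{47} = - \frac{1558158}{235}$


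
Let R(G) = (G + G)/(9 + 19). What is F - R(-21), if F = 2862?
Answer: 5727/2 ≈ 2863.5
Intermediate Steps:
R(G) = G/14 (R(G) = (2*G)/28 = (2*G)*(1/28) = G/14)
F - R(-21) = 2862 - (-21)/14 = 2862 - 1*(-3/2) = 2862 + 3/2 = 5727/2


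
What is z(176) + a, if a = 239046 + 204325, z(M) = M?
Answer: 443547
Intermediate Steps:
a = 443371
z(176) + a = 176 + 443371 = 443547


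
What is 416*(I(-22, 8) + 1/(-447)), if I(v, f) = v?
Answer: -4091360/447 ≈ -9152.9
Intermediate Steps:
416*(I(-22, 8) + 1/(-447)) = 416*(-22 + 1/(-447)) = 416*(-22 - 1/447) = 416*(-9835/447) = -4091360/447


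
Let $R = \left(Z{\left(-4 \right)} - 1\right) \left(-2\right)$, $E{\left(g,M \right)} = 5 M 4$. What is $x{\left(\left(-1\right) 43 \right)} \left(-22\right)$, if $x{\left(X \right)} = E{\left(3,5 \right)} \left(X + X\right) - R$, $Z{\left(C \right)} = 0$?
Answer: $189244$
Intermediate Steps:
$E{\left(g,M \right)} = 20 M$
$R = 2$ ($R = \left(0 - 1\right) \left(-2\right) = \left(-1\right) \left(-2\right) = 2$)
$x{\left(X \right)} = -2 + 200 X$ ($x{\left(X \right)} = 20 \cdot 5 \left(X + X\right) - 2 = 100 \cdot 2 X - 2 = 200 X - 2 = -2 + 200 X$)
$x{\left(\left(-1\right) 43 \right)} \left(-22\right) = \left(-2 + 200 \left(\left(-1\right) 43\right)\right) \left(-22\right) = \left(-2 + 200 \left(-43\right)\right) \left(-22\right) = \left(-2 - 8600\right) \left(-22\right) = \left(-8602\right) \left(-22\right) = 189244$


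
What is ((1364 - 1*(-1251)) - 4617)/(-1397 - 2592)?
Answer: 2002/3989 ≈ 0.50188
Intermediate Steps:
((1364 - 1*(-1251)) - 4617)/(-1397 - 2592) = ((1364 + 1251) - 4617)/(-3989) = (2615 - 4617)*(-1/3989) = -2002*(-1/3989) = 2002/3989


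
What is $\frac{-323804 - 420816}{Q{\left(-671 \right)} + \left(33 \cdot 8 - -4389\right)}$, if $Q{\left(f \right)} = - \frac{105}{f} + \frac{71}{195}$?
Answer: $- \frac{97429803900}{608889901} \approx -160.01$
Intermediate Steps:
$Q{\left(f \right)} = \frac{71}{195} - \frac{105}{f}$ ($Q{\left(f \right)} = - \frac{105}{f} + 71 \cdot \frac{1}{195} = - \frac{105}{f} + \frac{71}{195} = \frac{71}{195} - \frac{105}{f}$)
$\frac{-323804 - 420816}{Q{\left(-671 \right)} + \left(33 \cdot 8 - -4389\right)} = \frac{-323804 - 420816}{\left(\frac{71}{195} - \frac{105}{-671}\right) + \left(33 \cdot 8 - -4389\right)} = - \frac{744620}{\left(\frac{71}{195} - - \frac{105}{671}\right) + \left(264 + 4389\right)} = - \frac{744620}{\left(\frac{71}{195} + \frac{105}{671}\right) + 4653} = - \frac{744620}{\frac{68116}{130845} + 4653} = - \frac{744620}{\frac{608889901}{130845}} = \left(-744620\right) \frac{130845}{608889901} = - \frac{97429803900}{608889901}$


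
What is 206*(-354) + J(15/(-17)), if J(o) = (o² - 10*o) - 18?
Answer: -21077463/289 ≈ -72932.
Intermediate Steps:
J(o) = -18 + o² - 10*o
206*(-354) + J(15/(-17)) = 206*(-354) + (-18 + (15/(-17))² - 150/(-17)) = -72924 + (-18 + (15*(-1/17))² - 150*(-1)/17) = -72924 + (-18 + (-15/17)² - 10*(-15/17)) = -72924 + (-18 + 225/289 + 150/17) = -72924 - 2427/289 = -21077463/289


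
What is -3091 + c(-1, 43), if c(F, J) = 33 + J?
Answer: -3015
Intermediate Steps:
-3091 + c(-1, 43) = -3091 + (33 + 43) = -3091 + 76 = -3015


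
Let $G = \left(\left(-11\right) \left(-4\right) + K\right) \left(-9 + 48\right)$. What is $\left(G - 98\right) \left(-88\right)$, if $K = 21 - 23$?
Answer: $-135520$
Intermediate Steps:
$K = -2$ ($K = 21 - 23 = -2$)
$G = 1638$ ($G = \left(\left(-11\right) \left(-4\right) - 2\right) \left(-9 + 48\right) = \left(44 - 2\right) 39 = 42 \cdot 39 = 1638$)
$\left(G - 98\right) \left(-88\right) = \left(1638 - 98\right) \left(-88\right) = 1540 \left(-88\right) = -135520$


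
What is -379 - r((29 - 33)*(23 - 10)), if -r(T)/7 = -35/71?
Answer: -27154/71 ≈ -382.45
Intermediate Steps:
r(T) = 245/71 (r(T) = -(-245)/71 = -7*(-35/71) = 245/71)
-379 - r((29 - 33)*(23 - 10)) = -379 - 1*245/71 = -379 - 245/71 = -27154/71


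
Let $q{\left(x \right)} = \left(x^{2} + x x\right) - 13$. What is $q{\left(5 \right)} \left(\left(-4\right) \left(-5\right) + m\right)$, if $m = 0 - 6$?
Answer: $518$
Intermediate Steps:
$q{\left(x \right)} = -13 + 2 x^{2}$ ($q{\left(x \right)} = \left(x^{2} + x^{2}\right) - 13 = 2 x^{2} - 13 = -13 + 2 x^{2}$)
$m = -6$ ($m = 0 - 6 = -6$)
$q{\left(5 \right)} \left(\left(-4\right) \left(-5\right) + m\right) = \left(-13 + 2 \cdot 5^{2}\right) \left(\left(-4\right) \left(-5\right) - 6\right) = \left(-13 + 2 \cdot 25\right) \left(20 - 6\right) = \left(-13 + 50\right) 14 = 37 \cdot 14 = 518$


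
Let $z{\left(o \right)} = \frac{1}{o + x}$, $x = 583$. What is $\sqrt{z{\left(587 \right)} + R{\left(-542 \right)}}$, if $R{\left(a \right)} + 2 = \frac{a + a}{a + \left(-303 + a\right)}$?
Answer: $\frac{i \sqrt{356276873030}}{540930} \approx 1.1035 i$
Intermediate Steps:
$R{\left(a \right)} = -2 + \frac{2 a}{-303 + 2 a}$ ($R{\left(a \right)} = -2 + \frac{a + a}{a + \left(-303 + a\right)} = -2 + \frac{2 a}{-303 + 2 a}$)
$z{\left(o \right)} = \frac{1}{583 + o}$ ($z{\left(o \right)} = \frac{1}{o + 583} = \frac{1}{583 + o}$)
$\sqrt{z{\left(587 \right)} + R{\left(-542 \right)}} = \sqrt{\frac{1}{583 + 587} + \frac{2 \left(303 - -542\right)}{-303 + 2 \left(-542\right)}} = \sqrt{\frac{1}{1170} + \frac{2 \left(303 + 542\right)}{-303 - 1084}} = \sqrt{\frac{1}{1170} + 2 \frac{1}{-1387} \cdot 845} = \sqrt{\frac{1}{1170} + 2 \left(- \frac{1}{1387}\right) 845} = \sqrt{\frac{1}{1170} - \frac{1690}{1387}} = \sqrt{- \frac{1975913}{1622790}} = \frac{i \sqrt{356276873030}}{540930}$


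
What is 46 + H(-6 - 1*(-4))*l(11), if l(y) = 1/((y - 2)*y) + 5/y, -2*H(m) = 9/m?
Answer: 1035/22 ≈ 47.045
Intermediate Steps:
H(m) = -9/(2*m)
l(y) = 5/y + 1/(y*(-2 + y)) (l(y) = 1/((-2 + y)*y) + 5/y = 1/(y*(-2 + y)) + 5/y = 5/y + 1/(y*(-2 + y)))
46 + H(-6 - 1*(-4))*l(11) = 46 + (-9/(2*(-6 - 1*(-4))))*((-9 + 5*11)/(11*(-2 + 11))) = 46 + (-9/(2*(-6 + 4)))*((1/11)*(-9 + 55)/9) = 46 + (-9/2/(-2))*((1/11)*(⅑)*46) = 46 - 9/2*(-½)*(46/99) = 46 + (9/4)*(46/99) = 46 + 23/22 = 1035/22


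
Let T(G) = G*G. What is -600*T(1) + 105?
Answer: -495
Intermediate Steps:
T(G) = G²
-600*T(1) + 105 = -600*1² + 105 = -600*1 + 105 = -600 + 105 = -495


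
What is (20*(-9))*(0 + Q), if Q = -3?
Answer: 540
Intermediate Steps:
(20*(-9))*(0 + Q) = (20*(-9))*(0 - 3) = -180*(-3) = 540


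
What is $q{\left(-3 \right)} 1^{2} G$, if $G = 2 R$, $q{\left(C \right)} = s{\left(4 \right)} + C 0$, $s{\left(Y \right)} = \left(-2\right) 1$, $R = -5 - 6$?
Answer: $44$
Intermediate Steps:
$R = -11$ ($R = -5 - 6 = -11$)
$s{\left(Y \right)} = -2$
$q{\left(C \right)} = -2$ ($q{\left(C \right)} = -2 + C 0 = -2 + 0 = -2$)
$G = -22$ ($G = 2 \left(-11\right) = -22$)
$q{\left(-3 \right)} 1^{2} G = - 2 \cdot 1^{2} \left(-22\right) = \left(-2\right) 1 \left(-22\right) = \left(-2\right) \left(-22\right) = 44$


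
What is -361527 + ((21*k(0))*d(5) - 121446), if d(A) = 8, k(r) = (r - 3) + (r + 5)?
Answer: -482637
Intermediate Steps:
k(r) = 2 + 2*r (k(r) = (-3 + r) + (5 + r) = 2 + 2*r)
-361527 + ((21*k(0))*d(5) - 121446) = -361527 + ((21*(2 + 2*0))*8 - 121446) = -361527 + ((21*(2 + 0))*8 - 121446) = -361527 + ((21*2)*8 - 121446) = -361527 + (42*8 - 121446) = -361527 + (336 - 121446) = -361527 - 121110 = -482637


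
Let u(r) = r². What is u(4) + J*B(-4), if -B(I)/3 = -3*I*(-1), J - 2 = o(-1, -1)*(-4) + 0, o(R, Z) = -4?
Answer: 664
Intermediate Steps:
J = 18 (J = 2 + (-4*(-4) + 0) = 2 + (16 + 0) = 2 + 16 = 18)
B(I) = -9*I (B(I) = -3*(-3*I)*(-1) = -9*I)
u(4) + J*B(-4) = 4² + 18*(-9*(-4)) = 16 + 18*36 = 16 + 648 = 664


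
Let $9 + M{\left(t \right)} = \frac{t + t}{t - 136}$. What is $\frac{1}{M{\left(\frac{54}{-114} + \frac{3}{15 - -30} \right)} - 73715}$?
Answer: $- \frac{9719}{716523498} \approx -1.3564 \cdot 10^{-5}$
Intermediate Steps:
$M{\left(t \right)} = -9 + \frac{2 t}{-136 + t}$ ($M{\left(t \right)} = -9 + \frac{t + t}{t - 136} = -9 + \frac{2 t}{-136 + t}$)
$\frac{1}{M{\left(\frac{54}{-114} + \frac{3}{15 - -30} \right)} - 73715} = \frac{1}{\frac{1224 - 7 \left(\frac{54}{-114} + \frac{3}{15 - -30}\right)}{-136 + \left(\frac{54}{-114} + \frac{3}{15 - -30}\right)} - 73715} = \frac{1}{\frac{1224 - 7 \left(54 \left(- \frac{1}{114}\right) + \frac{3}{15 + 30}\right)}{-136 + \left(54 \left(- \frac{1}{114}\right) + \frac{3}{15 + 30}\right)} - 73715} = \frac{1}{\frac{1224 - 7 \left(- \frac{9}{19} + \frac{3}{45}\right)}{-136 - \left(\frac{9}{19} - \frac{3}{45}\right)} - 73715} = \frac{1}{\frac{1224 - 7 \left(- \frac{9}{19} + 3 \cdot \frac{1}{45}\right)}{-136 + \left(- \frac{9}{19} + 3 \cdot \frac{1}{45}\right)} - 73715} = \frac{1}{\frac{1224 - 7 \left(- \frac{9}{19} + \frac{1}{15}\right)}{-136 + \left(- \frac{9}{19} + \frac{1}{15}\right)} - 73715} = \frac{1}{\frac{1224 - - \frac{812}{285}}{-136 - \frac{116}{285}} - 73715} = \frac{1}{\frac{1224 + \frac{812}{285}}{- \frac{38876}{285}} - 73715} = \frac{1}{\left(- \frac{285}{38876}\right) \frac{349652}{285} - 73715} = \frac{1}{- \frac{87413}{9719} - 73715} = \frac{1}{- \frac{716523498}{9719}} = - \frac{9719}{716523498}$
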